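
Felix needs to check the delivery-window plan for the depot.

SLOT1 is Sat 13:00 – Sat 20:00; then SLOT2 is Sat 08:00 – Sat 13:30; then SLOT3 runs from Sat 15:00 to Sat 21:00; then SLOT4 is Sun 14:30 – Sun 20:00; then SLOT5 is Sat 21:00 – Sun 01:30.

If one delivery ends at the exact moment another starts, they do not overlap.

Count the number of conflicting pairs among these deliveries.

2

Sorted by start: SLOT2, SLOT1, SLOT3, SLOT5, SLOT4.
SLOT1 starts before SLOT2 ends → SLOT2 and SLOT1 overlap.
SLOT3 starts after SLOT2 ends, so nothing later overlaps SLOT2 either.
SLOT3 starts before SLOT1 ends → SLOT1 and SLOT3 overlap.
SLOT5 starts after SLOT1 ends, so nothing later overlaps SLOT1 either.
SLOT5 starts exactly when SLOT3 ends (back-to-back, no overlap), so nothing later overlaps SLOT3 either.
SLOT4 starts after SLOT5 ends.
Overlapping pairs: SLOT1 & SLOT2, SLOT1 & SLOT3 — 2 in total.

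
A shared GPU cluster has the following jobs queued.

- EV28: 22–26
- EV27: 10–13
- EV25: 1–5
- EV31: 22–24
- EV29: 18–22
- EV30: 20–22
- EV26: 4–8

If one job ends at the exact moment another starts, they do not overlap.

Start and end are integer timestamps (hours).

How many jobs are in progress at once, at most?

Sweep the timeline, counting +1 at each start and −1 at each end (ends before starts at a tie):
1 start EV25 → 1
4 start EV26 → 2
5 end EV25 → 1
8 end EV26 → 0
10 start EV27 → 1
13 end EV27 → 0
18 start EV29 → 1
20 start EV30 → 2
22 end EV29 → 1
22 end EV30 → 0
22 start EV28 → 1
22 start EV31 → 2
24 end EV31 → 1
26 end EV28 → 0
Peak is 2, at 4 (EV25, EV26).

2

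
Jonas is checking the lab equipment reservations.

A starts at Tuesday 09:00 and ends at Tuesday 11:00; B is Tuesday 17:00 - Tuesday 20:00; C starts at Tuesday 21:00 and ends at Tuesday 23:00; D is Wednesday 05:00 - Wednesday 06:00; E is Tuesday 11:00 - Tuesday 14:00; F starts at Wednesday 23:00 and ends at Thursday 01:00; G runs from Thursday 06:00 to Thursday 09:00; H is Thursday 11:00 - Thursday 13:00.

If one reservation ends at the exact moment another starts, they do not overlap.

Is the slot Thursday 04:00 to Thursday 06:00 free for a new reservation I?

A: ends Tuesday 11:00 at or before I starts Thursday 04:00 → clear.
E: ends Tuesday 14:00 at or before I starts Thursday 04:00 → clear.
B: ends Tuesday 20:00 at or before I starts Thursday 04:00 → clear.
C: ends Tuesday 23:00 at or before I starts Thursday 04:00 → clear.
D: ends Wednesday 06:00 at or before I starts Thursday 04:00 → clear.
F: ends Thursday 01:00 at or before I starts Thursday 04:00 → clear.
G: starts Thursday 06:00 at or after I ends Thursday 06:00 → clear.
H: starts Thursday 11:00 at or after I ends Thursday 06:00 → clear.

Yes — the slot is free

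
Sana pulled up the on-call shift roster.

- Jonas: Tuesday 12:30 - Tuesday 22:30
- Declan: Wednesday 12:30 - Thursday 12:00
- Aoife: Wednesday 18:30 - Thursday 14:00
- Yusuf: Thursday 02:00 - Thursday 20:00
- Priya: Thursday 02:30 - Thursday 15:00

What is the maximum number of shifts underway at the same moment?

Sort all start/end points and keep a running count:
Tuesday 12:30 start Jonas → 1
Tuesday 22:30 end Jonas → 0
Wednesday 12:30 start Declan → 1
Wednesday 18:30 start Aoife → 2
Thursday 02:00 start Yusuf → 3
Thursday 02:30 start Priya → 4
Thursday 12:00 end Declan → 3
Thursday 14:00 end Aoife → 2
Thursday 15:00 end Priya → 1
Thursday 20:00 end Yusuf → 0
Peak is 4, at Thursday 02:30 (Aoife, Declan, Priya, Yusuf).

4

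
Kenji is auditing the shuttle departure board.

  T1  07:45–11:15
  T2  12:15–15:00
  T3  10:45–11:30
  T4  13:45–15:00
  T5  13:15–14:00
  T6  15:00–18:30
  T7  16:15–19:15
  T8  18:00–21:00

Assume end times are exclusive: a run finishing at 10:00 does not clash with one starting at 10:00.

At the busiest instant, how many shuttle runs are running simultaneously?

3

Walk through starts and ends in time order (an end at T is processed before a start at T):
07:45 start T1 → 1
10:45 start T3 → 2
11:15 end T1 → 1
11:30 end T3 → 0
12:15 start T2 → 1
13:15 start T5 → 2
13:45 start T4 → 3
14:00 end T5 → 2
15:00 end T2 → 1
15:00 end T4 → 0
15:00 start T6 → 1
16:15 start T7 → 2
18:00 start T8 → 3
18:30 end T6 → 2
19:15 end T7 → 1
21:00 end T8 → 0
Peak is 3, at 13:45 (T2, T4, T5).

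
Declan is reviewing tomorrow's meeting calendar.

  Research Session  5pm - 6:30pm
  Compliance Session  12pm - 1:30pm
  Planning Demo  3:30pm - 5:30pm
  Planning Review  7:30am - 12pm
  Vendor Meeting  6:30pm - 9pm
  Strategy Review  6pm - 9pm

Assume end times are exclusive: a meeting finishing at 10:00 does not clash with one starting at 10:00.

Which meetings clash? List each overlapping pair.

Sorted by start: Planning Review, Compliance Session, Planning Demo, Research Session, Strategy Review, Vendor Meeting.
Compliance Session starts exactly when Planning Review ends (back-to-back, no overlap) — done with Planning Review.
Planning Demo starts after Compliance Session ends — done with Compliance Session.
Research Session starts before Planning Demo ends → Planning Demo and Research Session overlap.
Strategy Review starts after Planning Demo ends — done with Planning Demo.
Strategy Review starts before Research Session ends → Research Session and Strategy Review overlap.
Vendor Meeting starts exactly when Research Session ends (back-to-back, no overlap).
Vendor Meeting starts before Strategy Review ends → Strategy Review and Vendor Meeting overlap.

Planning Demo & Research Session, Research Session & Strategy Review, Strategy Review & Vendor Meeting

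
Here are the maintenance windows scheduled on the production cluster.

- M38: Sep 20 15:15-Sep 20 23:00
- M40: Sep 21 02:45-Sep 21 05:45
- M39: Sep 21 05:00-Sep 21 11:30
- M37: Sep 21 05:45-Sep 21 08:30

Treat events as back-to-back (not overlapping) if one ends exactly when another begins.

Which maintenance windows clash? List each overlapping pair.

Sorted by start: M38, M40, M39, M37.
M40 starts after M38 ends — done with M38.
M39 starts before M40 ends → M40 and M39 overlap.
M37 starts exactly when M40 ends (back-to-back, no overlap).
M37 starts before M39 ends → M39 and M37 overlap.

M37 & M39, M39 & M40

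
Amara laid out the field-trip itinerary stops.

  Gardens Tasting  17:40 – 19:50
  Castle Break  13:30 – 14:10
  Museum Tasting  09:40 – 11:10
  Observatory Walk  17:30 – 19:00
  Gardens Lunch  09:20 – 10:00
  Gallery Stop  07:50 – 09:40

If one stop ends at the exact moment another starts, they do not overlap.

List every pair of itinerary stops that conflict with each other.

Two intervals overlap when each starts before the other ends.
Sorted by start: Gallery Stop, Gardens Lunch, Museum Tasting, Castle Break, Observatory Walk, Gardens Tasting.
Gardens Lunch starts before Gallery Stop ends → Gallery Stop and Gardens Lunch overlap.
Museum Tasting starts exactly when Gallery Stop ends (back-to-back, no overlap), so Gallery Stop has no further overlaps.
Museum Tasting starts before Gardens Lunch ends → Gardens Lunch and Museum Tasting overlap.
Castle Break starts after Gardens Lunch ends, so Gardens Lunch has no further overlaps.
Castle Break starts after Museum Tasting ends, so Museum Tasting has no further overlaps.
Observatory Walk starts after Castle Break ends, so Castle Break has no further overlaps.
Gardens Tasting starts before Observatory Walk ends → Observatory Walk and Gardens Tasting overlap.

Gallery Stop & Gardens Lunch, Gardens Lunch & Museum Tasting, Gardens Tasting & Observatory Walk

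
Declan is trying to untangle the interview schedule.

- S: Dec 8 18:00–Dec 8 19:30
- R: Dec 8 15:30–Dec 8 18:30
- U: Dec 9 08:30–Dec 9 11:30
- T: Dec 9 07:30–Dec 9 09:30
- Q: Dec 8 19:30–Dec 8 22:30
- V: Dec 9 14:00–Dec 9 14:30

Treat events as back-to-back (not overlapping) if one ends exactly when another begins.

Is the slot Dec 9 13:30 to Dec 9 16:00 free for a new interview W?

No — it overlaps V

R: ends Dec 8 18:30 at or before W starts Dec 9 13:30 → clear.
S: ends Dec 8 19:30 at or before W starts Dec 9 13:30 → clear.
Q: ends Dec 8 22:30 at or before W starts Dec 9 13:30 → clear.
T: ends Dec 9 09:30 at or before W starts Dec 9 13:30 → clear.
U: ends Dec 9 11:30 at or before W starts Dec 9 13:30 → clear.
V: starts Dec 9 14:00 before W ends Dec 9 16:00, and ends Dec 9 14:30 after W starts Dec 9 13:30 → overlap.
W overlaps V.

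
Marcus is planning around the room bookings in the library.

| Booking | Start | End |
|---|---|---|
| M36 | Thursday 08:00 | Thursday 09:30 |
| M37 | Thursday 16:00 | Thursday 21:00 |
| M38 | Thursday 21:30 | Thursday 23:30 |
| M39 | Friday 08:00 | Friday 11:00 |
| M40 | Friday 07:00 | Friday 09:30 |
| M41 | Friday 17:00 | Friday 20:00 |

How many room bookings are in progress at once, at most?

Sweep the timeline, counting +1 at each start and −1 at each end (ends before starts at a tie):
Thursday 08:00 start M36 → 1
Thursday 09:30 end M36 → 0
Thursday 16:00 start M37 → 1
Thursday 21:00 end M37 → 0
Thursday 21:30 start M38 → 1
Thursday 23:30 end M38 → 0
Friday 07:00 start M40 → 1
Friday 08:00 start M39 → 2
Friday 09:30 end M40 → 1
Friday 11:00 end M39 → 0
Friday 17:00 start M41 → 1
Friday 20:00 end M41 → 0
Peak is 2, at Friday 08:00 (M39, M40).

2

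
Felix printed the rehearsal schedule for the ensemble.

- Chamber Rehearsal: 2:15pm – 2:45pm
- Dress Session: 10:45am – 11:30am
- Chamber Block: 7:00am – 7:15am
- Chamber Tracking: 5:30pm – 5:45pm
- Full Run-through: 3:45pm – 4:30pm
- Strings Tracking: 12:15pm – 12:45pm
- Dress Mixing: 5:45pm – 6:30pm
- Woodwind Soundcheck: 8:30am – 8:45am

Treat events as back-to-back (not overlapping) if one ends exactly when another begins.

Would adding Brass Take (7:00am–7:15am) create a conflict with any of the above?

Yes — it overlaps Chamber Block

Chamber Block: starts 7:00am before Brass Take ends 7:15am, and ends 7:15am after Brass Take starts 7:00am → overlap.
Woodwind Soundcheck: starts 8:30am at or after Brass Take ends 7:15am → clear.
Dress Session: starts 10:45am at or after Brass Take ends 7:15am → clear.
Strings Tracking: starts 12:15pm at or after Brass Take ends 7:15am → clear.
Chamber Rehearsal: starts 2:15pm at or after Brass Take ends 7:15am → clear.
Full Run-through: starts 3:45pm at or after Brass Take ends 7:15am → clear.
Chamber Tracking: starts 5:30pm at or after Brass Take ends 7:15am → clear.
Dress Mixing: starts 5:45pm at or after Brass Take ends 7:15am → clear.
Brass Take overlaps Chamber Block.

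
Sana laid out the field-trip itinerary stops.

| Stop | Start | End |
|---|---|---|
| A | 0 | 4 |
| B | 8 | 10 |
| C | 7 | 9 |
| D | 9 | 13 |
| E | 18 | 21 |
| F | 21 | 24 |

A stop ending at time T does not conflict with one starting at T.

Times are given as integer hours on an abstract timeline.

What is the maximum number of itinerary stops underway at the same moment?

Sweep the timeline, counting +1 at each start and −1 at each end (ends before starts at a tie):
0 start A → 1
4 end A → 0
7 start C → 1
8 start B → 2
9 end C → 1
9 start D → 2
10 end B → 1
13 end D → 0
18 start E → 1
21 end E → 0
21 start F → 1
24 end F → 0
Peak is 2, at 8 (B, C).

2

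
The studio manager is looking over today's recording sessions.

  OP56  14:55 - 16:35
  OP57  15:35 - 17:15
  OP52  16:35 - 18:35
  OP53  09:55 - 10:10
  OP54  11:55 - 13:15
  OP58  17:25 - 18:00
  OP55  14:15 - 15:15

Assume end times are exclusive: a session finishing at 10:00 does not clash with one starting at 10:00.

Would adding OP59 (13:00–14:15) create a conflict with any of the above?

Yes — it overlaps OP54

OP53: ends 10:10 at or before OP59 starts 13:00 → clear.
OP54: starts 11:55 before OP59 ends 14:15, and ends 13:15 after OP59 starts 13:00 → overlap.
OP55: starts 14:15 at or after OP59 ends 14:15 → clear.
OP56: starts 14:55 at or after OP59 ends 14:15 → clear.
OP57: starts 15:35 at or after OP59 ends 14:15 → clear.
OP52: starts 16:35 at or after OP59 ends 14:15 → clear.
OP58: starts 17:25 at or after OP59 ends 14:15 → clear.
OP59 overlaps OP54.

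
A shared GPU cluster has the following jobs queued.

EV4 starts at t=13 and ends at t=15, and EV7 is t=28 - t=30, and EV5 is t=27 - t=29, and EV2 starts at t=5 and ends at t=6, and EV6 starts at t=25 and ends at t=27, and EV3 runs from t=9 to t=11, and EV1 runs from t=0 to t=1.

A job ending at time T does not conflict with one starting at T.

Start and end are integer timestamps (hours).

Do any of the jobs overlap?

Check each pair: they overlap iff neither finishes before the other starts.
Sorted by start: EV1, EV2, EV3, EV4, EV6, EV5, EV7.
EV2 starts after EV1 ends, so EV1 has no further overlaps.
EV3 starts after EV2 ends, so EV2 has no further overlaps.
EV4 starts after EV3 ends, so EV3 has no further overlaps.
EV6 starts after EV4 ends, so EV4 has no further overlaps.
EV5 starts exactly when EV6 ends (back-to-back, no overlap), so EV6 has no further overlaps.
EV7 starts before EV5 ends → EV5 and EV7 overlap.
That's a conflict, so the schedule is not conflict-free.

Yes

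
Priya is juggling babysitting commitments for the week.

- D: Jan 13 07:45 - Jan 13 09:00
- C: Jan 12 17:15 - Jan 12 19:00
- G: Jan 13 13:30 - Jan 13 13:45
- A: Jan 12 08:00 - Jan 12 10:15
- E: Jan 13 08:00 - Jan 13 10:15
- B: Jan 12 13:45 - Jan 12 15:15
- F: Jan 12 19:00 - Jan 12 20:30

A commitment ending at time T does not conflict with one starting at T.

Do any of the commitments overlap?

Yes

Check each pair: they overlap iff neither finishes before the other starts.
Sorted by start: A, B, C, F, D, E, G.
B starts after A ends — done with A.
C starts after B ends — done with B.
F starts exactly when C ends (back-to-back, no overlap) — done with C.
D starts after F ends — done with F.
E starts before D ends → D and E overlap.
That's a conflict, so the schedule is not conflict-free.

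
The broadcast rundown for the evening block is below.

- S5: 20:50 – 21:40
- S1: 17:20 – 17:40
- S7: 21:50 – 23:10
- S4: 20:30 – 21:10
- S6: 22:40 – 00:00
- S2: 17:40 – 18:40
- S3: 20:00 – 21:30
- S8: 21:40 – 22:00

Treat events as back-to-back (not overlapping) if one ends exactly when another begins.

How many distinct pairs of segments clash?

5

Sorted by start: S1, S2, S3, S4, S5, S8, S7, S6.
S2 starts exactly when S1 ends (back-to-back, no overlap); S1 is clear from here.
S3 starts after S2 ends; S2 is clear from here.
S4 starts before S3 ends → S3 and S4 overlap.
S5 starts before S3 ends → S3 and S5 overlap.
S8 starts after S3 ends; S3 is clear from here.
S5 starts before S4 ends → S4 and S5 overlap.
S8 starts after S4 ends; S4 is clear from here.
S8 starts exactly when S5 ends (back-to-back, no overlap); S5 is clear from here.
S7 starts before S8 ends → S8 and S7 overlap.
S6 starts after S8 ends.
S6 starts before S7 ends → S7 and S6 overlap.
Overlapping pairs: S3 & S4, S3 & S5, S4 & S5, S6 & S7, S7 & S8 — 5 in total.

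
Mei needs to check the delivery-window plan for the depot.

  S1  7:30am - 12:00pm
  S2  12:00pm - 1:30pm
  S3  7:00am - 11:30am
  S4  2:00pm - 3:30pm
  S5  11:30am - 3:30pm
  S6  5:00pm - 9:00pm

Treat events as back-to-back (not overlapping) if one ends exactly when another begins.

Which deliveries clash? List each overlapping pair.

Sorted by start: S3, S1, S5, S2, S4, S6.
S1 starts before S3 ends → S3 and S1 overlap.
S5 starts exactly when S3 ends (back-to-back, no overlap), so S3 has no further overlaps.
S5 starts before S1 ends → S1 and S5 overlap.
S2 starts exactly when S1 ends (back-to-back, no overlap), so S1 has no further overlaps.
S2 starts before S5 ends → S5 and S2 overlap.
S4 starts before S5 ends → S5 and S4 overlap.
S6 starts after S5 ends.
S4 starts after S2 ends, so S2 has no further overlaps.
S6 starts after S4 ends.

S1 & S3, S1 & S5, S2 & S5, S4 & S5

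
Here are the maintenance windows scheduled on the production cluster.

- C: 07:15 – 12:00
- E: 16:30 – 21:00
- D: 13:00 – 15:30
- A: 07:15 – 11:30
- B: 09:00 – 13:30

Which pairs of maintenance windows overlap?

Sorted by start: A, C, B, D, E.
C starts before A ends → A and C overlap.
B starts before A ends → A and B overlap.
D starts after A ends, so A has no further overlaps.
B starts before C ends → C and B overlap.
D starts after C ends, so C has no further overlaps.
D starts before B ends → B and D overlap.
E starts after B ends.
E starts after D ends.

A & B, A & C, B & C, B & D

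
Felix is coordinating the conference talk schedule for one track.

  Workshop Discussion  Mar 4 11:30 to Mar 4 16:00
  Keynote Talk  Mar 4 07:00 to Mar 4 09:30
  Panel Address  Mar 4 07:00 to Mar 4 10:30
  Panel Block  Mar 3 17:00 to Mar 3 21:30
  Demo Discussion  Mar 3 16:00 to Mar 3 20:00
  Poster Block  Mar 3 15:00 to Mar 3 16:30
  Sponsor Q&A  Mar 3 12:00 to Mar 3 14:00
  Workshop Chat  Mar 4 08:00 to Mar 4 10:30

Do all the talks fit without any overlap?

Sorted by start: Sponsor Q&A, Poster Block, Demo Discussion, Panel Block, Panel Address, Keynote Talk, Workshop Chat, Workshop Discussion.
Poster Block starts after Sponsor Q&A ends, so nothing later overlaps Sponsor Q&A either.
Demo Discussion starts before Poster Block ends → Poster Block and Demo Discussion overlap.
That's a conflict, so the schedule is not conflict-free.

No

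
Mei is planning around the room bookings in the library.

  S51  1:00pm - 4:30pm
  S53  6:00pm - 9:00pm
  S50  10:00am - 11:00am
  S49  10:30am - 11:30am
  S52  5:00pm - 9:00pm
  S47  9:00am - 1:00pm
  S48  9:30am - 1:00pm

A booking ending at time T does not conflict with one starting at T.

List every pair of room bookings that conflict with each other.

Sorted by start: S47, S48, S50, S49, S51, S52, S53.
S48 starts before S47 ends → S47 and S48 overlap.
S50 starts before S47 ends → S47 and S50 overlap.
S49 starts before S47 ends → S47 and S49 overlap.
S51 starts exactly when S47 ends (back-to-back, no overlap), so nothing later overlaps S47 either.
S50 starts before S48 ends → S48 and S50 overlap.
S49 starts before S48 ends → S48 and S49 overlap.
S51 starts exactly when S48 ends (back-to-back, no overlap), so nothing later overlaps S48 either.
S49 starts before S50 ends → S50 and S49 overlap.
S51 starts after S50 ends, so nothing later overlaps S50 either.
S51 starts after S49 ends, so nothing later overlaps S49 either.
S52 starts after S51 ends, so nothing later overlaps S51 either.
S53 starts before S52 ends → S52 and S53 overlap.

S47 & S48, S47 & S49, S47 & S50, S48 & S49, S48 & S50, S49 & S50, S52 & S53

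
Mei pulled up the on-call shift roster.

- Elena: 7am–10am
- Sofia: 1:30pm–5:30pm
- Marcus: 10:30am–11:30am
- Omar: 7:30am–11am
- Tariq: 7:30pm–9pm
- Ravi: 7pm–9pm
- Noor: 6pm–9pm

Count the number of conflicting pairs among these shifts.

Sorted by start: Elena, Omar, Marcus, Sofia, Noor, Ravi, Tariq.
Omar starts before Elena ends → Elena and Omar overlap.
Marcus starts after Elena ends, so nothing later overlaps Elena either.
Marcus starts before Omar ends → Omar and Marcus overlap.
Sofia starts after Omar ends, so nothing later overlaps Omar either.
Sofia starts after Marcus ends, so nothing later overlaps Marcus either.
Noor starts after Sofia ends, so nothing later overlaps Sofia either.
Ravi starts before Noor ends → Noor and Ravi overlap.
Tariq starts before Noor ends → Noor and Tariq overlap.
Tariq starts before Ravi ends → Ravi and Tariq overlap.
Overlapping pairs: Elena & Omar, Marcus & Omar, Noor & Ravi, Noor & Tariq, Ravi & Tariq — 5 in total.

5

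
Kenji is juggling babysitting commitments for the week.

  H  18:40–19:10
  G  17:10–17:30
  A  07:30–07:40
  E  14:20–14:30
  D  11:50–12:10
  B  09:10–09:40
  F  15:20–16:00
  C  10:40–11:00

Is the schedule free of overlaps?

Yes

Check each pair: they overlap iff neither finishes before the other starts.
Sorted by start: A, B, C, D, E, F, G, H.
B starts after A ends, so nothing later overlaps A either.
C starts after B ends, so nothing later overlaps B either.
D starts after C ends, so nothing later overlaps C either.
E starts after D ends, so nothing later overlaps D either.
F starts after E ends, so nothing later overlaps E either.
G starts after F ends, so nothing later overlaps F either.
H starts after G ends.
Every pair is clear; the schedule has no overlaps.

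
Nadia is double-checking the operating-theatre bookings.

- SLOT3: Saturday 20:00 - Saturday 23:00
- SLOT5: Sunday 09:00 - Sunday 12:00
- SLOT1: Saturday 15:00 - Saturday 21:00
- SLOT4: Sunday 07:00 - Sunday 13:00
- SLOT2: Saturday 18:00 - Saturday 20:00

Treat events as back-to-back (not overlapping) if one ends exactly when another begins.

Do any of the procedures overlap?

Sorted by start: SLOT1, SLOT2, SLOT3, SLOT4, SLOT5.
SLOT2 starts before SLOT1 ends → SLOT1 and SLOT2 overlap.
That's a conflict, so the schedule is not conflict-free.

Yes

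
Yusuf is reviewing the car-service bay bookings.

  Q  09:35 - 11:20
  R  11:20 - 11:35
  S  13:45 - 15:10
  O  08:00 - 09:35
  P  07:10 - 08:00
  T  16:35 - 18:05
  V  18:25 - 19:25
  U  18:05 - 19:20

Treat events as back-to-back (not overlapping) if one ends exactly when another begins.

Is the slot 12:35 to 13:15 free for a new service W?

Yes — the slot is free

P: ends 08:00 at or before W starts 12:35 → clear.
O: ends 09:35 at or before W starts 12:35 → clear.
Q: ends 11:20 at or before W starts 12:35 → clear.
R: ends 11:35 at or before W starts 12:35 → clear.
S: starts 13:45 at or after W ends 13:15 → clear.
T: starts 16:35 at or after W ends 13:15 → clear.
U: starts 18:05 at or after W ends 13:15 → clear.
V: starts 18:25 at or after W ends 13:15 → clear.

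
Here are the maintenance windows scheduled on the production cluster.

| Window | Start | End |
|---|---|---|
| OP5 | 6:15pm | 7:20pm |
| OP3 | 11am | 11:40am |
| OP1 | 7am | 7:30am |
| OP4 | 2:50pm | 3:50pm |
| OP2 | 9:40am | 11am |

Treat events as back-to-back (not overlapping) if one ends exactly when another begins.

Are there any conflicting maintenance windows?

Sorted by start: OP1, OP2, OP3, OP4, OP5.
OP2 starts after OP1 ends, so OP1 has no further overlaps.
OP3 starts exactly when OP2 ends (back-to-back, no overlap), so OP2 has no further overlaps.
OP4 starts after OP3 ends, so OP3 has no further overlaps.
OP5 starts after OP4 ends.
Every pair is clear; the schedule has no overlaps.

No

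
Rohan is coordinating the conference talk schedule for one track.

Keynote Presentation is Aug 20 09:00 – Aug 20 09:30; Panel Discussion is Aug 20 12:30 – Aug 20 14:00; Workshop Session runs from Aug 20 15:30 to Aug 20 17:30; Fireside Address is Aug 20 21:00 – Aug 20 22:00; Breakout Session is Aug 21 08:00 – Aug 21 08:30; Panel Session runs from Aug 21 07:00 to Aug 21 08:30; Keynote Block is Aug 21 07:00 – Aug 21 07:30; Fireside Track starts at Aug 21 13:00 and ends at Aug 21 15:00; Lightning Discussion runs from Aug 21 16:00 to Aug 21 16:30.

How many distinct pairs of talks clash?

Sorted by start: Keynote Presentation, Panel Discussion, Workshop Session, Fireside Address, Panel Session, Keynote Block, Breakout Session, Fireside Track, Lightning Discussion.
Panel Discussion starts after Keynote Presentation ends; Keynote Presentation is clear from here.
Workshop Session starts after Panel Discussion ends; Panel Discussion is clear from here.
Fireside Address starts after Workshop Session ends; Workshop Session is clear from here.
Panel Session starts after Fireside Address ends; Fireside Address is clear from here.
Keynote Block starts before Panel Session ends → Panel Session and Keynote Block overlap.
Breakout Session starts before Panel Session ends → Panel Session and Breakout Session overlap.
Fireside Track starts after Panel Session ends; Panel Session is clear from here.
Breakout Session starts after Keynote Block ends; Keynote Block is clear from here.
Fireside Track starts after Breakout Session ends; Breakout Session is clear from here.
Lightning Discussion starts after Fireside Track ends.
Overlapping pairs: Breakout Session & Panel Session, Keynote Block & Panel Session — 2 in total.

2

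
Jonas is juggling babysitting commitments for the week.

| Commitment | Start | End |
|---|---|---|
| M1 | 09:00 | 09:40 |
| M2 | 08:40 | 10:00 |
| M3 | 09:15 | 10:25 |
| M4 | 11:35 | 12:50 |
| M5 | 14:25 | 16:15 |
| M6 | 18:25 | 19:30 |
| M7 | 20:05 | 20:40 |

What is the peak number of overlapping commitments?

3

Sort all start/end points and keep a running count:
08:40 start M2 → 1
09:00 start M1 → 2
09:15 start M3 → 3
09:40 end M1 → 2
10:00 end M2 → 1
10:25 end M3 → 0
11:35 start M4 → 1
12:50 end M4 → 0
14:25 start M5 → 1
16:15 end M5 → 0
18:25 start M6 → 1
19:30 end M6 → 0
20:05 start M7 → 1
20:40 end M7 → 0
Peak is 3, at 09:15 (M1, M2, M3).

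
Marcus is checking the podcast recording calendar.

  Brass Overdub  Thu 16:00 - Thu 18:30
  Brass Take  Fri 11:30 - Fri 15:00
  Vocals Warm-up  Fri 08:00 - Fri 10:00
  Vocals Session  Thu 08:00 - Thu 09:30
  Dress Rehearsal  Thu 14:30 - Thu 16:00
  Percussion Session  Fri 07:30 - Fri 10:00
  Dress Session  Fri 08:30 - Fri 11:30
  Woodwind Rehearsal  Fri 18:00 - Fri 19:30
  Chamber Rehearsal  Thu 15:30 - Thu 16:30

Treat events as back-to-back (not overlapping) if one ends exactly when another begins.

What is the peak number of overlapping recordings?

Sort all start/end points and keep a running count:
Thu 08:00 start Vocals Session → 1
Thu 09:30 end Vocals Session → 0
Thu 14:30 start Dress Rehearsal → 1
Thu 15:30 start Chamber Rehearsal → 2
Thu 16:00 end Dress Rehearsal → 1
Thu 16:00 start Brass Overdub → 2
Thu 16:30 end Chamber Rehearsal → 1
Thu 18:30 end Brass Overdub → 0
Fri 07:30 start Percussion Session → 1
Fri 08:00 start Vocals Warm-up → 2
Fri 08:30 start Dress Session → 3
Fri 10:00 end Percussion Session → 2
Fri 10:00 end Vocals Warm-up → 1
Fri 11:30 end Dress Session → 0
Fri 11:30 start Brass Take → 1
Fri 15:00 end Brass Take → 0
Fri 18:00 start Woodwind Rehearsal → 1
Fri 19:30 end Woodwind Rehearsal → 0
Peak is 3, at Fri 08:30 (Dress Session, Percussion Session, Vocals Warm-up).

3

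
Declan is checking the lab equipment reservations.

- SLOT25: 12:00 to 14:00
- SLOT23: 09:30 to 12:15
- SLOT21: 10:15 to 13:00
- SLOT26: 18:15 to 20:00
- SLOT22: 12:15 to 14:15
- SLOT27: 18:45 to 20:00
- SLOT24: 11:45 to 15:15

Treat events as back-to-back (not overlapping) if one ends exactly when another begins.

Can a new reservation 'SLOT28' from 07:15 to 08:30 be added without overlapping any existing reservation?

SLOT23: starts 09:30 at or after SLOT28 ends 08:30 → clear.
SLOT21: starts 10:15 at or after SLOT28 ends 08:30 → clear.
SLOT24: starts 11:45 at or after SLOT28 ends 08:30 → clear.
SLOT25: starts 12:00 at or after SLOT28 ends 08:30 → clear.
SLOT22: starts 12:15 at or after SLOT28 ends 08:30 → clear.
SLOT26: starts 18:15 at or after SLOT28 ends 08:30 → clear.
SLOT27: starts 18:45 at or after SLOT28 ends 08:30 → clear.

Yes — the slot is free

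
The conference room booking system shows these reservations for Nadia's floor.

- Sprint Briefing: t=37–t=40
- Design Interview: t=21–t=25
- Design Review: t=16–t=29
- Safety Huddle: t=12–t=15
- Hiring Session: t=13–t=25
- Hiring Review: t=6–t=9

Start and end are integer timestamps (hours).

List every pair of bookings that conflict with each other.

Sorted by start: Hiring Review, Safety Huddle, Hiring Session, Design Review, Design Interview, Sprint Briefing.
Safety Huddle starts after Hiring Review ends, so Hiring Review has no further overlaps.
Hiring Session starts before Safety Huddle ends → Safety Huddle and Hiring Session overlap.
Design Review starts after Safety Huddle ends, so Safety Huddle has no further overlaps.
Design Review starts before Hiring Session ends → Hiring Session and Design Review overlap.
Design Interview starts before Hiring Session ends → Hiring Session and Design Interview overlap.
Sprint Briefing starts after Hiring Session ends.
Design Interview starts before Design Review ends → Design Review and Design Interview overlap.
Sprint Briefing starts after Design Review ends.
Sprint Briefing starts after Design Interview ends.

Design Interview & Design Review, Design Interview & Hiring Session, Design Review & Hiring Session, Hiring Session & Safety Huddle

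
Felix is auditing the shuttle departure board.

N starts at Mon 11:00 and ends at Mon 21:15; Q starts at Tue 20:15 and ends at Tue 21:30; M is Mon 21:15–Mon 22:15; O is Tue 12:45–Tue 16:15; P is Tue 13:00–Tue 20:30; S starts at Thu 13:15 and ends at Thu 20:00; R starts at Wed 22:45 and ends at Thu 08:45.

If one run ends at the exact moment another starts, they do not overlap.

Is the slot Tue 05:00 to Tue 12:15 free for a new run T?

Yes — the slot is free

N: ends Mon 21:15 at or before T starts Tue 05:00 → clear.
M: ends Mon 22:15 at or before T starts Tue 05:00 → clear.
O: starts Tue 12:45 at or after T ends Tue 12:15 → clear.
P: starts Tue 13:00 at or after T ends Tue 12:15 → clear.
Q: starts Tue 20:15 at or after T ends Tue 12:15 → clear.
R: starts Wed 22:45 at or after T ends Tue 12:15 → clear.
S: starts Thu 13:15 at or after T ends Tue 12:15 → clear.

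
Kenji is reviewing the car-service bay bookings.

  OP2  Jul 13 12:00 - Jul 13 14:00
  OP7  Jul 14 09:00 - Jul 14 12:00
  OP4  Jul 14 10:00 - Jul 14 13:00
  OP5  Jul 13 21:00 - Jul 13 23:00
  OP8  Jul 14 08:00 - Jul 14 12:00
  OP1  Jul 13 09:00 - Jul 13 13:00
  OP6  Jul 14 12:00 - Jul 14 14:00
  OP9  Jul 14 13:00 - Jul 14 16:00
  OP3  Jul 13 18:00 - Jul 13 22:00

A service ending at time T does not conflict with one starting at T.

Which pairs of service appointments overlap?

OP1 & OP2, OP3 & OP5, OP4 & OP6, OP4 & OP7, OP4 & OP8, OP6 & OP9, OP7 & OP8

Sorted by start: OP1, OP2, OP3, OP5, OP8, OP7, OP4, OP6, OP9.
OP2 starts before OP1 ends → OP1 and OP2 overlap.
OP3 starts after OP1 ends — done with OP1.
OP3 starts after OP2 ends — done with OP2.
OP5 starts before OP3 ends → OP3 and OP5 overlap.
OP8 starts after OP3 ends — done with OP3.
OP8 starts after OP5 ends — done with OP5.
OP7 starts before OP8 ends → OP8 and OP7 overlap.
OP4 starts before OP8 ends → OP8 and OP4 overlap.
OP6 starts exactly when OP8 ends (back-to-back, no overlap) — done with OP8.
OP4 starts before OP7 ends → OP7 and OP4 overlap.
OP6 starts exactly when OP7 ends (back-to-back, no overlap) — done with OP7.
OP6 starts before OP4 ends → OP4 and OP6 overlap.
OP9 starts exactly when OP4 ends (back-to-back, no overlap).
OP9 starts before OP6 ends → OP6 and OP9 overlap.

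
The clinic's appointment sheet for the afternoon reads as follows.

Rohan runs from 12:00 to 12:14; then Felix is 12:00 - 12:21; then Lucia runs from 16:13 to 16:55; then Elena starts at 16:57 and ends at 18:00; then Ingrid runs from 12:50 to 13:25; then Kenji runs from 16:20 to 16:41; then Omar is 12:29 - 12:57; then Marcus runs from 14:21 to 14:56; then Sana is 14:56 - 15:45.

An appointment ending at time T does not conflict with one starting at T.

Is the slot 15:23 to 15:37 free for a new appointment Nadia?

No — it overlaps Sana

Rohan: ends 12:14 at or before Nadia starts 15:23 → clear.
Felix: ends 12:21 at or before Nadia starts 15:23 → clear.
Omar: ends 12:57 at or before Nadia starts 15:23 → clear.
Ingrid: ends 13:25 at or before Nadia starts 15:23 → clear.
Marcus: ends 14:56 at or before Nadia starts 15:23 → clear.
Sana: starts 14:56 before Nadia ends 15:37, and ends 15:45 after Nadia starts 15:23 → overlap.
Lucia: starts 16:13 at or after Nadia ends 15:37 → clear.
Kenji: starts 16:20 at or after Nadia ends 15:37 → clear.
Elena: starts 16:57 at or after Nadia ends 15:37 → clear.
Nadia overlaps Sana.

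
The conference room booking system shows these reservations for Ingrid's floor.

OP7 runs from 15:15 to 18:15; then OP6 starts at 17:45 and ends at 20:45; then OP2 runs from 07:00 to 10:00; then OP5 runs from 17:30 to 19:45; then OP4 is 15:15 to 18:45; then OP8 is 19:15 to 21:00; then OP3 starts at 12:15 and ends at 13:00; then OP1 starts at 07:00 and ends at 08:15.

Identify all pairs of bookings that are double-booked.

OP1 & OP2, OP4 & OP5, OP4 & OP6, OP4 & OP7, OP5 & OP6, OP5 & OP7, OP5 & OP8, OP6 & OP7, OP6 & OP8

Two intervals overlap when each starts before the other ends.
Sorted by start: OP1, OP2, OP3, OP4, OP7, OP5, OP6, OP8.
OP2 starts before OP1 ends → OP1 and OP2 overlap.
OP3 starts after OP1 ends; OP1 is clear from here.
OP3 starts after OP2 ends; OP2 is clear from here.
OP4 starts after OP3 ends; OP3 is clear from here.
OP7 starts before OP4 ends → OP4 and OP7 overlap.
OP5 starts before OP4 ends → OP4 and OP5 overlap.
OP6 starts before OP4 ends → OP4 and OP6 overlap.
OP8 starts after OP4 ends.
OP5 starts before OP7 ends → OP7 and OP5 overlap.
OP6 starts before OP7 ends → OP7 and OP6 overlap.
OP8 starts after OP7 ends.
OP6 starts before OP5 ends → OP5 and OP6 overlap.
OP8 starts before OP5 ends → OP5 and OP8 overlap.
OP8 starts before OP6 ends → OP6 and OP8 overlap.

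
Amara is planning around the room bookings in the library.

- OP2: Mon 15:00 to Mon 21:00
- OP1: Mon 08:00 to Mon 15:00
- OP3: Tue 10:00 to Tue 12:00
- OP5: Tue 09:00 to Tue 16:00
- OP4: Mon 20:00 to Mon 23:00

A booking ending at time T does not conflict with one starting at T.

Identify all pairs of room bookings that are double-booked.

Check each pair: they overlap iff neither finishes before the other starts.
Sorted by start: OP1, OP2, OP4, OP5, OP3.
OP2 starts exactly when OP1 ends (back-to-back, no overlap), so OP1 has no further overlaps.
OP4 starts before OP2 ends → OP2 and OP4 overlap.
OP5 starts after OP2 ends, so OP2 has no further overlaps.
OP5 starts after OP4 ends, so OP4 has no further overlaps.
OP3 starts before OP5 ends → OP5 and OP3 overlap.

OP2 & OP4, OP3 & OP5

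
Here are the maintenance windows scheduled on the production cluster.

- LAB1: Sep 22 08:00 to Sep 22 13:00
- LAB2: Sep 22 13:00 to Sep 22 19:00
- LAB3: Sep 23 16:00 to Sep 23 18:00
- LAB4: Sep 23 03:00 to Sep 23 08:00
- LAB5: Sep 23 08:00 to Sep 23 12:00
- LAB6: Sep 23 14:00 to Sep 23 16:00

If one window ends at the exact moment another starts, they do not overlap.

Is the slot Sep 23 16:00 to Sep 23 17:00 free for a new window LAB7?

No — it overlaps LAB3

LAB1: ends Sep 22 13:00 at or before LAB7 starts Sep 23 16:00 → clear.
LAB2: ends Sep 22 19:00 at or before LAB7 starts Sep 23 16:00 → clear.
LAB4: ends Sep 23 08:00 at or before LAB7 starts Sep 23 16:00 → clear.
LAB5: ends Sep 23 12:00 at or before LAB7 starts Sep 23 16:00 → clear.
LAB6: ends Sep 23 16:00 at or before LAB7 starts Sep 23 16:00 → clear.
LAB3: starts Sep 23 16:00 before LAB7 ends Sep 23 17:00, and ends Sep 23 18:00 after LAB7 starts Sep 23 16:00 → overlap.
LAB7 overlaps LAB3.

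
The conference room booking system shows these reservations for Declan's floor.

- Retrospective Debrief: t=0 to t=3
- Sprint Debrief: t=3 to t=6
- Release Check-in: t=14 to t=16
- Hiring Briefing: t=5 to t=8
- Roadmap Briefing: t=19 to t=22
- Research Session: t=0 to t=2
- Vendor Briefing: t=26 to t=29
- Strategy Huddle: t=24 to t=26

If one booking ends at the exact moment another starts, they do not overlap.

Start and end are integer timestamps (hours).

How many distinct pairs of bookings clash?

2

Two intervals overlap when each starts before the other ends.
Sorted by start: Retrospective Debrief, Research Session, Sprint Debrief, Hiring Briefing, Release Check-in, Roadmap Briefing, Strategy Huddle, Vendor Briefing.
Research Session starts before Retrospective Debrief ends → Retrospective Debrief and Research Session overlap.
Sprint Debrief starts exactly when Retrospective Debrief ends (back-to-back, no overlap), so Retrospective Debrief has no further overlaps.
Sprint Debrief starts after Research Session ends, so Research Session has no further overlaps.
Hiring Briefing starts before Sprint Debrief ends → Sprint Debrief and Hiring Briefing overlap.
Release Check-in starts after Sprint Debrief ends, so Sprint Debrief has no further overlaps.
Release Check-in starts after Hiring Briefing ends, so Hiring Briefing has no further overlaps.
Roadmap Briefing starts after Release Check-in ends, so Release Check-in has no further overlaps.
Strategy Huddle starts after Roadmap Briefing ends, so Roadmap Briefing has no further overlaps.
Vendor Briefing starts exactly when Strategy Huddle ends (back-to-back, no overlap).
Overlapping pairs: Hiring Briefing & Sprint Debrief, Research Session & Retrospective Debrief — 2 in total.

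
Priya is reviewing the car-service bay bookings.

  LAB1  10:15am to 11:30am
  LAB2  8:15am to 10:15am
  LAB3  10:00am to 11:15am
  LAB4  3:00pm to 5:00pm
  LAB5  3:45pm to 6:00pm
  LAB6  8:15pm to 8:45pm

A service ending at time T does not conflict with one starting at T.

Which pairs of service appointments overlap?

Check each pair: they overlap iff neither finishes before the other starts.
Sorted by start: LAB2, LAB3, LAB1, LAB4, LAB5, LAB6.
LAB3 starts before LAB2 ends → LAB2 and LAB3 overlap.
LAB1 starts exactly when LAB2 ends (back-to-back, no overlap); LAB2 is clear from here.
LAB1 starts before LAB3 ends → LAB3 and LAB1 overlap.
LAB4 starts after LAB3 ends; LAB3 is clear from here.
LAB4 starts after LAB1 ends; LAB1 is clear from here.
LAB5 starts before LAB4 ends → LAB4 and LAB5 overlap.
LAB6 starts after LAB4 ends.
LAB6 starts after LAB5 ends.

LAB1 & LAB3, LAB2 & LAB3, LAB4 & LAB5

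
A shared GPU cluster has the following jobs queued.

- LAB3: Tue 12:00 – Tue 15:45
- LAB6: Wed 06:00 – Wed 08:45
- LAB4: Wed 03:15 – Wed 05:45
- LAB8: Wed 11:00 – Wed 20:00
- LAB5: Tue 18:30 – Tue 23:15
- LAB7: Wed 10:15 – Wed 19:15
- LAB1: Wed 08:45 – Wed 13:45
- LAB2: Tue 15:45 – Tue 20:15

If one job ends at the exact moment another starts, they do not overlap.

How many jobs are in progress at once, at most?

Walk through starts and ends in time order (an end at T is processed before a start at T):
Tue 12:00 start LAB3 → 1
Tue 15:45 end LAB3 → 0
Tue 15:45 start LAB2 → 1
Tue 18:30 start LAB5 → 2
Tue 20:15 end LAB2 → 1
Tue 23:15 end LAB5 → 0
Wed 03:15 start LAB4 → 1
Wed 05:45 end LAB4 → 0
Wed 06:00 start LAB6 → 1
Wed 08:45 end LAB6 → 0
Wed 08:45 start LAB1 → 1
Wed 10:15 start LAB7 → 2
Wed 11:00 start LAB8 → 3
Wed 13:45 end LAB1 → 2
Wed 19:15 end LAB7 → 1
Wed 20:00 end LAB8 → 0
Peak is 3, at Wed 11:00 (LAB1, LAB7, LAB8).

3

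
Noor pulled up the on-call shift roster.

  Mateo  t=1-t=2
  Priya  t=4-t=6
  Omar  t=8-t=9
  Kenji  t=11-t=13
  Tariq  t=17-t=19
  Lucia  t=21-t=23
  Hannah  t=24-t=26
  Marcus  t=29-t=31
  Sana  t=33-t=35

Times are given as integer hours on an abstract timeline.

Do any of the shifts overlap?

Sorted by start: Mateo, Priya, Omar, Kenji, Tariq, Lucia, Hannah, Marcus, Sana.
Priya starts after Mateo ends — done with Mateo.
Omar starts after Priya ends — done with Priya.
Kenji starts after Omar ends — done with Omar.
Tariq starts after Kenji ends — done with Kenji.
Lucia starts after Tariq ends — done with Tariq.
Hannah starts after Lucia ends — done with Lucia.
Marcus starts after Hannah ends — done with Hannah.
Sana starts after Marcus ends.
Every pair is clear; the schedule has no overlaps.

No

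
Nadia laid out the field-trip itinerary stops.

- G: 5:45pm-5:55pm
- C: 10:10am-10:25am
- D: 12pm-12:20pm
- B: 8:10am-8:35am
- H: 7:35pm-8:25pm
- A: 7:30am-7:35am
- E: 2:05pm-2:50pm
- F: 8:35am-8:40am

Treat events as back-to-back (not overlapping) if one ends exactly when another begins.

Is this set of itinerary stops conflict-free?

Check each pair: they overlap iff neither finishes before the other starts.
Sorted by start: A, B, F, C, D, E, G, H.
B starts after A ends, so A has no further overlaps.
F starts exactly when B ends (back-to-back, no overlap), so B has no further overlaps.
C starts after F ends, so F has no further overlaps.
D starts after C ends, so C has no further overlaps.
E starts after D ends, so D has no further overlaps.
G starts after E ends, so E has no further overlaps.
H starts after G ends.
Every pair is clear; the schedule has no overlaps.

Yes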